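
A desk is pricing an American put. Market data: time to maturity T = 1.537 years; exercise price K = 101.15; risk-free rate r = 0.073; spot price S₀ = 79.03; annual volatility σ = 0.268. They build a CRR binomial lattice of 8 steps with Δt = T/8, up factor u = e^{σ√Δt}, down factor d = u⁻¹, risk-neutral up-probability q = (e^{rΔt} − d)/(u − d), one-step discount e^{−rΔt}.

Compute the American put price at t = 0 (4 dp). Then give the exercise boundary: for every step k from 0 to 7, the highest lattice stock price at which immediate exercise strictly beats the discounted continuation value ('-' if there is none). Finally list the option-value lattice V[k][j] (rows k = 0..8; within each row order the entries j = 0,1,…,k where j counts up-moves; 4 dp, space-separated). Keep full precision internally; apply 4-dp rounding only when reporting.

price = 22.1200
boundary = 79.0300 70.2709 79.0300 70.2709 79.0300 70.2709 79.0300 88.8809
tree:
22.1200
30.8791 14.8685
38.6674 22.1200 8.8502
45.5925 30.8791 14.2654 4.2960
51.7501 38.6674 22.1200 7.6978 1.4015
57.2253 45.5925 30.8791 13.3596 2.8949 0.1180
62.0936 51.7501 38.6674 22.1200 5.9666 0.2550 0.0000
66.4223 57.2253 45.5925 30.8791 12.2691 0.5509 0.0000 0.0000
70.2713 62.0936 51.7501 38.6674 22.1200 1.1903 0.0000 0.0000 0.0000

Δt=0.19212  u=1.12465  d=0.88917  q=0.53065  discount=0.98607
step 8 (expiry): payoffs max(K−S,0) = 70.2713 62.0936 51.7501 38.6674 22.1200 1.1903 0.0000 0.0000 0.0000
step 7: (k=7,j=0): S=34.7277, (K−S)⁺=66.4223, hold=65.0135 ⇒ V=66.4223 exercise | (k=7,j=1): S=43.9247, (K−S)⁺=57.2253, hold=55.8165 ⇒ V=57.2253 exercise | (k=7,j=2): S=55.5575, (K−S)⁺=45.5925, hold=44.1838 ⇒ V=45.5925 exercise | (k=7,j=3): S=70.2709, (K−S)⁺=30.8791, hold=29.4704 ⇒ V=30.8791 exercise | (k=7,j=4): S=88.8809, (K−S)⁺=12.2691, hold=10.8603 ⇒ V=12.2691 exercise | (k=7,j=5): S=112.4195, (K−S)⁺=0.0000, hold=0.5509 ⇒ V=0.5509 continue | (k=7,j=6): S=142.1919, (K−S)⁺=0.0000, hold=0.0000 ⇒ V=0.0000 continue | (k=7,j=7): S=179.8489, (K−S)⁺=0.0000, hold=0.0000 ⇒ V=0.0000 continue  boundary S*=88.8809
step 6: (k=6,j=0): S=39.0564, (K−S)⁺=62.0936, hold=60.6848 ⇒ V=62.0936 exercise | (k=6,j=1): S=49.3999, (K−S)⁺=51.7501, hold=50.3414 ⇒ V=51.7501 exercise | (k=6,j=2): S=62.4826, (K−S)⁺=38.6674, hold=37.2587 ⇒ V=38.6674 exercise | (k=6,j=3): S=79.0300, (K−S)⁺=22.1200, hold=20.7113 ⇒ V=22.1200 exercise | (k=6,j=4): S=99.9597, (K−S)⁺=1.1903, hold=5.9666 ⇒ V=5.9666 continue | (k=6,j=5): S=126.4323, (K−S)⁺=0.0000, hold=0.2550 ⇒ V=0.2550 continue | (k=6,j=6): S=159.9158, (K−S)⁺=0.0000, hold=0.0000 ⇒ V=0.0000 continue  boundary S*=79.0300
step 5: (k=5,j=0): S=43.9247, (K−S)⁺=57.2253, hold=55.8165 ⇒ V=57.2253 exercise | (k=5,j=1): S=55.5575, (K−S)⁺=45.5925, hold=44.1838 ⇒ V=45.5925 exercise | (k=5,j=2): S=70.2709, (K−S)⁺=30.8791, hold=29.4704 ⇒ V=30.8791 exercise | (k=5,j=3): S=88.8809, (K−S)⁺=12.2691, hold=13.3596 ⇒ V=13.3596 continue | (k=5,j=4): S=112.4195, (K−S)⁺=0.0000, hold=2.8949 ⇒ V=2.8949 continue | (k=5,j=5): S=142.1919, (K−S)⁺=0.0000, hold=0.1180 ⇒ V=0.1180 continue  boundary S*=70.2709
step 4: (k=4,j=0): S=49.3999, (K−S)⁺=51.7501, hold=50.3414 ⇒ V=51.7501 exercise | (k=4,j=1): S=62.4826, (K−S)⁺=38.6674, hold=37.2587 ⇒ V=38.6674 exercise | (k=4,j=2): S=79.0300, (K−S)⁺=22.1200, hold=21.2819 ⇒ V=22.1200 exercise | (k=4,j=3): S=99.9597, (K−S)⁺=1.1903, hold=7.6978 ⇒ V=7.6978 continue | (k=4,j=4): S=126.4323, (K−S)⁺=0.0000, hold=1.4015 ⇒ V=1.4015 continue  boundary S*=79.0300
step 3: (k=3,j=0): S=55.5575, (K−S)⁺=45.5925, hold=44.1838 ⇒ V=45.5925 exercise | (k=3,j=1): S=70.2709, (K−S)⁺=30.8791, hold=29.4704 ⇒ V=30.8791 exercise | (k=3,j=2): S=88.8809, (K−S)⁺=12.2691, hold=14.2654 ⇒ V=14.2654 continue | (k=3,j=3): S=112.4195, (K−S)⁺=0.0000, hold=4.2960 ⇒ V=4.2960 continue  boundary S*=70.2709
step 2: (k=2,j=0): S=62.4826, (K−S)⁺=38.6674, hold=37.2587 ⇒ V=38.6674 exercise | (k=2,j=1): S=79.0300, (K−S)⁺=22.1200, hold=21.7559 ⇒ V=22.1200 exercise | (k=2,j=2): S=99.9597, (K−S)⁺=1.1903, hold=8.8502 ⇒ V=8.8502 continue  boundary S*=79.0300
step 1: (k=1,j=0): S=70.2709, (K−S)⁺=30.8791, hold=29.4704 ⇒ V=30.8791 exercise | (k=1,j=1): S=88.8809, (K−S)⁺=12.2691, hold=14.8685 ⇒ V=14.8685 continue  boundary S*=70.2709
step 0: (k=0,j=0): S=79.0300, (K−S)⁺=22.1200, hold=22.0714 ⇒ V=22.1200 exercise  boundary S*=79.0300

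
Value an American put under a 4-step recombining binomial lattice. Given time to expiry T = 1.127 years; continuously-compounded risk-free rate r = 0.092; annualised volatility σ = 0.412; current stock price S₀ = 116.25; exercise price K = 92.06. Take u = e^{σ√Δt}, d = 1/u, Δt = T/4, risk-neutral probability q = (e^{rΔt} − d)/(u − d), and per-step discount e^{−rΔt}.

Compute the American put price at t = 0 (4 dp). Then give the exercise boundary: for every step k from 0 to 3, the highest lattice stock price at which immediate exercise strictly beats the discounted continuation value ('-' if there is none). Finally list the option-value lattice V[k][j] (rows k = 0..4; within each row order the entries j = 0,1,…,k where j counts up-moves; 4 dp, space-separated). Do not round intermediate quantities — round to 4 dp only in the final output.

Δt=0.28175  u=1.24445  d=0.80357  q=0.50511  discount=0.97441
step 4 (expiry): payoffs max(K−S,0) = 43.5882 16.9944 0.0000 0.0000 0.0000
step 3: (k=3,j=0): S=60.3205, (K−S)⁺=31.7395, hold=29.3838 ⇒ V=31.7395 exercise | (k=3,j=1): S=93.4151, (K−S)⁺=0.0000, hold=8.1952 ⇒ V=8.1952 continue | (k=3,j=2): S=144.6668, (K−S)⁺=0.0000, hold=0.0000 ⇒ V=0.0000 continue | (k=3,j=3): S=224.0375, (K−S)⁺=0.0000, hold=0.0000 ⇒ V=0.0000 continue  boundary S*=60.3205
step 2: (k=2,j=0): S=75.0656, (K−S)⁺=16.9944, hold=19.3392 ⇒ V=19.3392 continue | (k=2,j=1): S=116.2500, (K−S)⁺=0.0000, hold=3.9520 ⇒ V=3.9520 continue | (k=2,j=2): S=180.0300, (K−S)⁺=0.0000, hold=0.0000 ⇒ V=0.0000 continue  boundary S*=-
step 1: (k=1,j=0): S=93.4151, (K−S)⁺=0.0000, hold=11.2710 ⇒ V=11.2710 continue | (k=1,j=1): S=144.6668, (K−S)⁺=0.0000, hold=1.9057 ⇒ V=1.9057 continue  boundary S*=-
step 0: (k=0,j=0): S=116.2500, (K−S)⁺=0.0000, hold=6.3732 ⇒ V=6.3732 continue  boundary S*=-

price = 6.3732
boundary = - - - 60.3205
tree:
6.3732
11.2710 1.9057
19.3392 3.9520 0.0000
31.7395 8.1952 0.0000 0.0000
43.5882 16.9944 0.0000 0.0000 0.0000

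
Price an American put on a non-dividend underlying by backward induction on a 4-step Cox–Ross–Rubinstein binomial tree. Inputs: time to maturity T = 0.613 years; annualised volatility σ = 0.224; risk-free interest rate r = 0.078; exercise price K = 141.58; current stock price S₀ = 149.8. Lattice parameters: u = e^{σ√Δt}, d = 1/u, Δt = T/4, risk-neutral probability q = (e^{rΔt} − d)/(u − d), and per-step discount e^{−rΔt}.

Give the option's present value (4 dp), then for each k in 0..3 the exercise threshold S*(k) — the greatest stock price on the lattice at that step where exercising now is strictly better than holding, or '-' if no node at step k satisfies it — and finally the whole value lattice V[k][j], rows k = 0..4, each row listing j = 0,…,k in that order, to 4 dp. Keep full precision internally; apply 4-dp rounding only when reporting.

Δt=0.15325  u=1.09165  d=0.91605  q=0.54657  discount=0.98812
step 4 (expiry): payoffs max(K−S,0) = 36.0978 15.8770 0.0000 0.0000 0.0000
step 3: (k=3,j=0): S=115.1496, (K−S)⁺=26.4304, hold=24.7481 ⇒ V=26.4304 exercise | (k=3,j=1): S=137.2236, (K−S)⁺=4.3564, hold=7.1136 ⇒ V=7.1136 continue | (k=3,j=2): S=163.5291, (K−S)⁺=0.0000, hold=0.0000 ⇒ V=0.0000 continue | (k=3,j=3): S=194.8773, (K−S)⁺=0.0000, hold=0.0000 ⇒ V=0.0000 continue  boundary S*=115.1496
step 2: (k=2,j=0): S=125.7030, (K−S)⁺=15.8770, hold=15.6838 ⇒ V=15.8770 exercise | (k=2,j=1): S=149.8000, (K−S)⁺=0.0000, hold=3.1872 ⇒ V=3.1872 continue | (k=2,j=2): S=178.5164, (K−S)⁺=0.0000, hold=0.0000 ⇒ V=0.0000 continue  boundary S*=125.7030
step 1: (k=1,j=0): S=137.2236, (K−S)⁺=4.3564, hold=8.8349 ⇒ V=8.8349 continue | (k=1,j=1): S=163.5291, (K−S)⁺=0.0000, hold=1.4280 ⇒ V=1.4280 continue  boundary S*=-
step 0: (k=0,j=0): S=149.8000, (K−S)⁺=0.0000, hold=4.7296 ⇒ V=4.7296 continue  boundary S*=-

price = 4.7296
boundary = - - 125.7030 115.1496
tree:
4.7296
8.8349 1.4280
15.8770 3.1872 0.0000
26.4304 7.1136 0.0000 0.0000
36.0978 15.8770 0.0000 0.0000 0.0000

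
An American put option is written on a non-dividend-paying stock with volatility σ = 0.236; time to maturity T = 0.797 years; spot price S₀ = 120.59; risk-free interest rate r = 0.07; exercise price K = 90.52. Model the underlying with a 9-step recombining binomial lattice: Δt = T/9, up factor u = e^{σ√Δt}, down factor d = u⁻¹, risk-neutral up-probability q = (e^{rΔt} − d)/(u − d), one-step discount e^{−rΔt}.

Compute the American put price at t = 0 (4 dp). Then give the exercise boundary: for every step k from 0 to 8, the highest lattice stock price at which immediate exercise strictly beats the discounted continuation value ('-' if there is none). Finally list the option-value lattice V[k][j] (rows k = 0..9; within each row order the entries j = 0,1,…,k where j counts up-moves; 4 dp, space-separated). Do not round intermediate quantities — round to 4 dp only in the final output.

Δt=0.08856  u=1.07275  d=0.93218  q=0.52668  discount=0.99382
step 9 (expiry): payoffs max(K−S,0) = 26.4273 16.7620 5.6391 0.0000 0.0000 0.0000 0.0000 0.0000 0.0000 0.0000
step 8: (k=8,j=0): S=68.7557, (K−S)⁺=21.7643, hold=21.2049 ⇒ V=21.7643 exercise | (k=8,j=1): S=79.1242, (K−S)⁺=11.3958, hold=10.8364 ⇒ V=11.3958 exercise | (k=8,j=2): S=91.0563, (K−S)⁺=0.0000, hold=2.6526 ⇒ V=2.6526 continue | (k=8,j=3): S=104.7878, (K−S)⁺=0.0000, hold=0.0000 ⇒ V=0.0000 continue | (k=8,j=4): S=120.5900, (K−S)⁺=0.0000, hold=0.0000 ⇒ V=0.0000 continue | (k=8,j=5): S=138.7752, (K−S)⁺=0.0000, hold=0.0000 ⇒ V=0.0000 continue | (k=8,j=6): S=159.7028, (K−S)⁺=0.0000, hold=0.0000 ⇒ V=0.0000 continue | (k=8,j=7): S=183.7863, (K−S)⁺=0.0000, hold=0.0000 ⇒ V=0.0000 continue | (k=8,j=8): S=211.5016, (K−S)⁺=0.0000, hold=0.0000 ⇒ V=0.0000 continue  boundary S*=79.1242
step 7: (k=7,j=0): S=73.7580, (K−S)⁺=16.7620, hold=16.2026 ⇒ V=16.7620 exercise | (k=7,j=1): S=84.8809, (K−S)⁺=5.6391, hold=6.7489 ⇒ V=6.7489 continue | (k=7,j=2): S=97.6811, (K−S)⁺=0.0000, hold=1.2478 ⇒ V=1.2478 continue | (k=7,j=3): S=112.4116, (K−S)⁺=0.0000, hold=0.0000 ⇒ V=0.0000 continue | (k=7,j=4): S=129.3635, (K−S)⁺=0.0000, hold=0.0000 ⇒ V=0.0000 continue | (k=7,j=5): S=148.8717, (K−S)⁺=0.0000, hold=0.0000 ⇒ V=0.0000 continue | (k=7,j=6): S=171.3219, (K−S)⁺=0.0000, hold=0.0000 ⇒ V=0.0000 continue | (k=7,j=7): S=197.1576, (K−S)⁺=0.0000, hold=0.0000 ⇒ V=0.0000 continue  boundary S*=73.7580
step 6: (k=6,j=0): S=79.1242, (K−S)⁺=11.3958, hold=11.4173 ⇒ V=11.4173 continue | (k=6,j=1): S=91.0563, (K−S)⁺=0.0000, hold=3.8278 ⇒ V=3.8278 continue | (k=6,j=2): S=104.7878, (K−S)⁺=0.0000, hold=0.5869 ⇒ V=0.5869 continue | (k=6,j=3): S=120.5900, (K−S)⁺=0.0000, hold=0.0000 ⇒ V=0.0000 continue | (k=6,j=4): S=138.7752, (K−S)⁺=0.0000, hold=0.0000 ⇒ V=0.0000 continue | (k=6,j=5): S=159.7028, (K−S)⁺=0.0000, hold=0.0000 ⇒ V=0.0000 continue | (k=6,j=6): S=183.7863, (K−S)⁺=0.0000, hold=0.0000 ⇒ V=0.0000 continue  boundary S*=-
step 5: (k=5,j=0): S=84.8809, (K−S)⁺=5.6391, hold=7.3741 ⇒ V=7.3741 continue | (k=5,j=1): S=97.6811, (K−S)⁺=0.0000, hold=2.1078 ⇒ V=2.1078 continue | (k=5,j=2): S=112.4116, (K−S)⁺=0.0000, hold=0.2761 ⇒ V=0.2761 continue | (k=5,j=3): S=129.3635, (K−S)⁺=0.0000, hold=0.0000 ⇒ V=0.0000 continue | (k=5,j=4): S=148.8717, (K−S)⁺=0.0000, hold=0.0000 ⇒ V=0.0000 continue | (k=5,j=5): S=171.3219, (K−S)⁺=0.0000, hold=0.0000 ⇒ V=0.0000 continue  boundary S*=-
step 4: (k=4,j=0): S=91.0563, (K−S)⁺=0.0000, hold=4.5720 ⇒ V=4.5720 continue | (k=4,j=1): S=104.7878, (K−S)⁺=0.0000, hold=1.1360 ⇒ V=1.1360 continue | (k=4,j=2): S=120.5900, (K−S)⁺=0.0000, hold=0.1299 ⇒ V=0.1299 continue | (k=4,j=3): S=138.7752, (K−S)⁺=0.0000, hold=0.0000 ⇒ V=0.0000 continue | (k=4,j=4): S=159.7028, (K−S)⁺=0.0000, hold=0.0000 ⇒ V=0.0000 continue  boundary S*=-
step 3: (k=3,j=0): S=97.6811, (K−S)⁺=0.0000, hold=2.7452 ⇒ V=2.7452 continue | (k=3,j=1): S=112.4116, (K−S)⁺=0.0000, hold=0.6023 ⇒ V=0.6023 continue | (k=3,j=2): S=129.3635, (K−S)⁺=0.0000, hold=0.0611 ⇒ V=0.0611 continue | (k=3,j=3): S=148.8717, (K−S)⁺=0.0000, hold=0.0000 ⇒ V=0.0000 continue  boundary S*=-
step 2: (k=2,j=0): S=104.7878, (K−S)⁺=0.0000, hold=1.6066 ⇒ V=1.6066 continue | (k=2,j=1): S=120.5900, (K−S)⁺=0.0000, hold=0.3153 ⇒ V=0.3153 continue | (k=2,j=2): S=138.7752, (K−S)⁺=0.0000, hold=0.0287 ⇒ V=0.0287 continue  boundary S*=-
step 1: (k=1,j=0): S=112.4116, (K−S)⁺=0.0000, hold=0.9208 ⇒ V=0.9208 continue | (k=1,j=1): S=129.3635, (K−S)⁺=0.0000, hold=0.1634 ⇒ V=0.1634 continue  boundary S*=-
step 0: (k=0,j=0): S=120.5900, (K−S)⁺=0.0000, hold=0.5186 ⇒ V=0.5186 continue  boundary S*=-

price = 0.5186
boundary = - - - - - - - 73.7580 79.1242
tree:
0.5186
0.9208 0.1634
1.6066 0.3153 0.0287
2.7452 0.6023 0.0611 0.0000
4.5720 1.1360 0.1299 0.0000 0.0000
7.3741 2.1078 0.2761 0.0000 0.0000 0.0000
11.4173 3.8278 0.5869 0.0000 0.0000 0.0000 0.0000
16.7620 6.7489 1.2478 0.0000 0.0000 0.0000 0.0000 0.0000
21.7643 11.3958 2.6526 0.0000 0.0000 0.0000 0.0000 0.0000 0.0000
26.4273 16.7620 5.6391 0.0000 0.0000 0.0000 0.0000 0.0000 0.0000 0.0000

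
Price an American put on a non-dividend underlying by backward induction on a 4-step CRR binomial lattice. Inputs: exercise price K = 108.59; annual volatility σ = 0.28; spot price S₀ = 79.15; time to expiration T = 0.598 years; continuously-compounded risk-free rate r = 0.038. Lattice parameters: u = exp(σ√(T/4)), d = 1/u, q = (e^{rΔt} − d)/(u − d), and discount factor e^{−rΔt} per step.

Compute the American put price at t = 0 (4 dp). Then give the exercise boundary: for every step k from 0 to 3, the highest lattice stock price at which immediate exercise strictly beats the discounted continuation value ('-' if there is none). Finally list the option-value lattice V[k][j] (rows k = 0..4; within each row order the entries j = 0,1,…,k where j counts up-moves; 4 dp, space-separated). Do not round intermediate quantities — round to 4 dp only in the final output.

Δt=0.14950  u=1.11434  d=0.89739  q=0.49922  discount=0.99434
step 4 (expiry): payoffs max(K−S,0) = 57.2590 44.8495 29.4400 10.3051 0.0000
step 3: (k=3,j=0): S=57.2002, (K−S)⁺=51.3898, hold=50.7747 ⇒ V=51.3898 exercise | (k=3,j=1): S=71.0286, (K−S)⁺=37.5614, hold=36.9463 ⇒ V=37.5614 exercise | (k=3,j=2): S=88.2000, (K−S)⁺=20.3900, hold=19.7748 ⇒ V=20.3900 exercise | (k=3,j=3): S=109.5228, (K−S)⁺=0.0000, hold=5.1314 ⇒ V=5.1314 continue  boundary S*=88.2000
step 2: (k=2,j=0): S=63.7405, (K−S)⁺=44.8495, hold=44.2344 ⇒ V=44.8495 exercise | (k=2,j=1): S=79.1500, (K−S)⁺=29.4400, hold=28.8248 ⇒ V=29.4400 exercise | (k=2,j=2): S=98.2849, (K−S)⁺=10.3051, hold=12.7002 ⇒ V=12.7002 continue  boundary S*=79.1500
step 1: (k=1,j=0): S=71.0286, (K−S)⁺=37.5614, hold=36.9463 ⇒ V=37.5614 exercise | (k=1,j=1): S=88.2000, (K−S)⁺=20.3900, hold=20.9637 ⇒ V=20.9637 continue  boundary S*=71.0286
step 0: (k=0,j=0): S=79.1500, (K−S)⁺=29.4400, hold=29.1096 ⇒ V=29.4400 exercise  boundary S*=79.1500

price = 29.4400
boundary = 79.1500 71.0286 79.1500 88.2000
tree:
29.4400
37.5614 20.9637
44.8495 29.4400 12.7002
51.3898 37.5614 20.3900 5.1314
57.2590 44.8495 29.4400 10.3051 0.0000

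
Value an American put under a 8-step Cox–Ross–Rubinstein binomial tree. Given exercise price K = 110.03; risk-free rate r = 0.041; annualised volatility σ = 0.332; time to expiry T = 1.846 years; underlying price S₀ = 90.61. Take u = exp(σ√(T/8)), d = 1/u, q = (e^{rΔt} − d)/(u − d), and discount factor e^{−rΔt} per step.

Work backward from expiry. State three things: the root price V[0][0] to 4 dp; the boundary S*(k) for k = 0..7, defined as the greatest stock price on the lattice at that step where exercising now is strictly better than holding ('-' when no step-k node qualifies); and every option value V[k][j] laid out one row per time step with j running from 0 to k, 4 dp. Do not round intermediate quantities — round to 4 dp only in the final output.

Δt=0.23075, u=1.17290, d=0.85259, q=0.48989, disc=e^(-rΔt)=0.99058
k=8 terminal: V=max(K-S,0) → 84.7322 75.2279 62.1527 44.1653 19.4200 0.0000 0.0000 0.0000 0.0000
k=7: j=0 S=29.6718 intr=80.3582 cont=79.3221 V=80.3582[EX]; j=1 S=40.8195 intr=69.2105 cont=68.1745 V=69.2105[EX]; j=2 S=56.1553 intr=53.8747 cont=52.8386 V=53.8747[EX]; j=3 S=77.2528 intr=32.7772 cont=31.7411 V=32.7772[EX]; j=4 S=106.2766 intr=3.7534 cont=9.8131 V=9.8131[hold]; j=5 S=146.2047 intr=0.0000 cont=0.0000 V=0.0000[hold]; j=6 S=201.1336 intr=0.0000 cont=0.0000 V=0.0000[hold]; j=7 S=276.6994 intr=0.0000 cont=0.0000 V=0.0000[hold]  S*(7)=77.2528
k=6: j=0 S=34.8021 intr=75.2279 cont=74.1918 V=75.2279[EX]; j=1 S=47.8773 intr=62.1527 cont=61.1167 V=62.1527[EX]; j=2 S=65.8647 intr=44.1653 cont=43.1292 V=44.1653[EX]; j=3 S=90.6100 intr=19.4200 cont=21.3246 V=21.3246[hold]; j=4 S=124.6521 intr=0.0000 cont=4.9586 V=4.9586[hold]; j=5 S=171.4838 intr=0.0000 cont=0.0000 V=0.0000[hold]; j=6 S=235.9100 intr=0.0000 cont=0.0000 V=0.0000[hold]  S*(6)=65.8647
k=5: j=0 S=40.8195 intr=69.2105 cont=68.1745 V=69.2105[EX]; j=1 S=56.1553 intr=53.8747 cont=52.8386 V=53.8747[EX]; j=2 S=77.2528 intr=32.7772 cont=32.6654 V=32.7772[EX]; j=3 S=106.2766 intr=3.7534 cont=13.1818 V=13.1818[hold]; j=4 S=146.2047 intr=0.0000 cont=2.5056 V=2.5056[hold]; j=5 S=201.1336 intr=0.0000 cont=0.0000 V=0.0000[hold]  S*(5)=77.2528
k=4: j=0 S=47.8773 intr=62.1527 cont=61.1167 V=62.1527[EX]; j=1 S=65.8647 intr=44.1653 cont=43.1292 V=44.1653[EX]; j=2 S=90.6100 intr=19.4200 cont=22.9593 V=22.9593[hold]; j=3 S=124.6521 intr=0.0000 cont=7.8767 V=7.8767[hold]; j=4 S=171.4838 intr=0.0000 cont=1.2661 V=1.2661[hold]  S*(4)=65.8647
k=3: j=0 S=56.1553 intr=53.8747 cont=52.8386 V=53.8747[EX]; j=1 S=77.2528 intr=32.7772 cont=33.4587 V=33.4587[hold]; j=2 S=106.2766 intr=3.7534 cont=15.4239 V=15.4239[hold]; j=3 S=146.2047 intr=0.0000 cont=4.5946 V=4.5946[hold]  S*(3)=56.1553
k=2: j=0 S=65.8647 intr=44.1653 cont=43.4600 V=44.1653[EX]; j=1 S=90.6100 intr=19.4200 cont=24.3918 V=24.3918[hold]; j=2 S=124.6521 intr=0.0000 cont=10.0235 V=10.0235[hold]  S*(2)=65.8647
k=1: j=0 S=77.2528 intr=32.7772 cont=34.1538 V=34.1538[hold]; j=1 S=106.2766 intr=3.7534 cont=17.1895 V=17.1895[hold]  S*(1)=-
k=0: j=0 S=90.6100 intr=19.4200 cont=25.5998 V=25.5998[hold]  S*(0)=-

price = 25.5998
boundary = - - 65.8647 56.1553 65.8647 77.2528 65.8647 77.2528
tree:
25.5998
34.1538 17.1895
44.1653 24.3918 10.0235
53.8747 33.4587 15.4239 4.5946
62.1527 44.1653 22.9593 7.8767 1.2661
69.2105 53.8747 32.7772 13.1818 2.5056 0.0000
75.2279 62.1527 44.1653 21.3246 4.9586 0.0000 0.0000
80.3582 69.2105 53.8747 32.7772 9.8131 0.0000 0.0000 0.0000
84.7322 75.2279 62.1527 44.1653 19.4200 0.0000 0.0000 0.0000 0.0000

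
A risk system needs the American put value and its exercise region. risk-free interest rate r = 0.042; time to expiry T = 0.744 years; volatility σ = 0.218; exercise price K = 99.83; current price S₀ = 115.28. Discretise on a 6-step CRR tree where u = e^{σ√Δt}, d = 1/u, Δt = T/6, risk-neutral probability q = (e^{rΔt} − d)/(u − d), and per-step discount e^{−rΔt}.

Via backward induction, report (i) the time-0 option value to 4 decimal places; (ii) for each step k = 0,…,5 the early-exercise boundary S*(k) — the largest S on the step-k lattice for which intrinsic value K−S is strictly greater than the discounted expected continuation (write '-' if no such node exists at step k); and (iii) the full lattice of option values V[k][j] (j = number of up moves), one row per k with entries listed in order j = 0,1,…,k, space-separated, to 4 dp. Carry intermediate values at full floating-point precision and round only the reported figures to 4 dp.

Δt=0.12400  u=1.07979  d=0.92611  q=0.51479  discount=0.99481
step 6 (expiry): payoffs max(K−S,0) = 27.0989 15.0295 0.9574 0.0000 0.0000 0.0000 0.0000
step 5: (k=5,j=0): S=78.5343, (K−S)⁺=21.2957, hold=20.7771 ⇒ V=21.2957 exercise | (k=5,j=1): S=91.5666, (K−S)⁺=8.2634, hold=7.7448 ⇒ V=8.2634 exercise | (k=5,j=2): S=106.7616, (K−S)⁺=0.0000, hold=0.4621 ⇒ V=0.4621 continue | (k=5,j=3): S=124.4781, (K−S)⁺=0.0000, hold=0.0000 ⇒ V=0.0000 continue | (k=5,j=4): S=145.1345, (K−S)⁺=0.0000, hold=0.0000 ⇒ V=0.0000 continue | (k=5,j=5): S=169.2188, (K−S)⁺=0.0000, hold=0.0000 ⇒ V=0.0000 continue  boundary S*=91.5666
step 4: (k=4,j=0): S=84.8005, (K−S)⁺=15.0295, hold=14.5110 ⇒ V=15.0295 exercise | (k=4,j=1): S=98.8726, (K−S)⁺=0.9574, hold=4.2253 ⇒ V=4.2253 continue | (k=4,j=2): S=115.2800, (K−S)⁺=0.0000, hold=0.2231 ⇒ V=0.2231 continue | (k=4,j=3): S=134.4101, (K−S)⁺=0.0000, hold=0.0000 ⇒ V=0.0000 continue | (k=4,j=4): S=156.7147, (K−S)⁺=0.0000, hold=0.0000 ⇒ V=0.0000 continue  boundary S*=84.8005
step 3: (k=3,j=0): S=91.5666, (K−S)⁺=8.2634, hold=9.4184 ⇒ V=9.4184 continue | (k=3,j=1): S=106.7616, (K−S)⁺=0.0000, hold=2.1537 ⇒ V=2.1537 continue | (k=3,j=2): S=124.4781, (K−S)⁺=0.0000, hold=0.1077 ⇒ V=0.1077 continue | (k=3,j=3): S=145.1345, (K−S)⁺=0.0000, hold=0.0000 ⇒ V=0.0000 continue  boundary S*=-
step 2: (k=2,j=0): S=98.8726, (K−S)⁺=0.9574, hold=5.6491 ⇒ V=5.6491 continue | (k=2,j=1): S=115.2800, (K−S)⁺=0.0000, hold=1.0947 ⇒ V=1.0947 continue | (k=2,j=2): S=134.4101, (K−S)⁺=0.0000, hold=0.0520 ⇒ V=0.0520 continue  boundary S*=-
step 1: (k=1,j=0): S=106.7616, (K−S)⁺=0.0000, hold=3.2873 ⇒ V=3.2873 continue | (k=1,j=1): S=124.4781, (K−S)⁺=0.0000, hold=0.5550 ⇒ V=0.5550 continue  boundary S*=-
step 0: (k=0,j=0): S=115.2800, (K−S)⁺=0.0000, hold=1.8710 ⇒ V=1.8710 continue  boundary S*=-

price = 1.8710
boundary = - - - - 84.8005 91.5666
tree:
1.8710
3.2873 0.5550
5.6491 1.0947 0.0520
9.4184 2.1537 0.1077 0.0000
15.0295 4.2253 0.2231 0.0000 0.0000
21.2957 8.2634 0.4621 0.0000 0.0000 0.0000
27.0989 15.0295 0.9574 0.0000 0.0000 0.0000 0.0000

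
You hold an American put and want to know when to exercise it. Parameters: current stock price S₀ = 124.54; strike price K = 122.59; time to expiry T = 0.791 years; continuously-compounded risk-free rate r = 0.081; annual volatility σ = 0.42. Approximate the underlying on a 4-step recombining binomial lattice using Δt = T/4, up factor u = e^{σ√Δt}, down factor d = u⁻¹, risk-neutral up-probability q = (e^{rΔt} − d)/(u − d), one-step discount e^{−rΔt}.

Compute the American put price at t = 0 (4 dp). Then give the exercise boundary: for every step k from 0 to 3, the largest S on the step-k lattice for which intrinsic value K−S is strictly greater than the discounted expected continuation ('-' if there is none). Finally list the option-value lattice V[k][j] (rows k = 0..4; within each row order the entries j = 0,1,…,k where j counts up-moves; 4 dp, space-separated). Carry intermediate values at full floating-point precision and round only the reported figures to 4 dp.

params: Δt=0.19775 u=1.20535 d=0.82963 q=0.49642 e^(-rΔt)=0.98411
t_4 payoffs: 63.5895 36.8700 0.0000 0.0000 0.0000
t_3: node(3,0) S=71.1163 payoff=51.4737 vs cont=49.5257 → 51.4737 [stop]  node(3,1) S=103.3227 payoff=19.2673 vs cont=18.2720 → 19.2673 [stop]  node(3,2) S=150.1143 payoff=0.0000 vs cont=0.0000 → 0.0000 [wait]  node(3,3) S=218.0965 payoff=0.0000 vs cont=0.0000 → 0.0000 [wait]  ⇒ S*(3)=103.3227
t_2: node(2,0) S=85.7200 payoff=36.8700 vs cont=34.9220 → 36.8700 [stop]  node(2,1) S=124.5400 payoff=0.0000 vs cont=9.5485 → 9.5485 [wait]  node(2,2) S=180.9403 payoff=0.0000 vs cont=0.0000 → 0.0000 [wait]  ⇒ S*(2)=85.7200
t_1: node(1,0) S=103.3227 payoff=19.2673 vs cont=22.9367 → 22.9367 [wait]  node(1,1) S=150.1143 payoff=0.0000 vs cont=4.7320 → 4.7320 [wait]  ⇒ S*(1)=-
t_0: node(0,0) S=124.5400 payoff=0.0000 vs cont=13.6787 → 13.6787 [wait]  ⇒ S*(0)=-

price = 13.6787
boundary = - - 85.7200 103.3227
tree:
13.6787
22.9367 4.7320
36.8700 9.5485 0.0000
51.4737 19.2673 0.0000 0.0000
63.5895 36.8700 0.0000 0.0000 0.0000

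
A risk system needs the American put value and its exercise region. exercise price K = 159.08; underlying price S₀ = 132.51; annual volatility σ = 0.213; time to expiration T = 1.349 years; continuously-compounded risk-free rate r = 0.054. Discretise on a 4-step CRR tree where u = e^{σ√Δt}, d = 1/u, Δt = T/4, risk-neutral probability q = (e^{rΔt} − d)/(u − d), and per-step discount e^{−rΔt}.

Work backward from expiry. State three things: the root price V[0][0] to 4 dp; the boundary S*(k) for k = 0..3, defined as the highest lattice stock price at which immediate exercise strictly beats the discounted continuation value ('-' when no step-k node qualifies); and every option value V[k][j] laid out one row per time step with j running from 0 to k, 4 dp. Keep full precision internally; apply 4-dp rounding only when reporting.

price = 26.7113
boundary = - 117.0923 132.5100 117.0923
tree:
26.7113
41.9877 14.7692
55.6116 26.5700 5.3456
67.6503 41.9877 11.9178 0.0000
78.2883 55.6116 26.5700 0.0000 0.0000

Δt=0.33725, u=1.13167, d=0.88365, q=0.54321, disc=e^(-rΔt)=0.98195
k=4 terminal: V=max(K-S,0) → 78.2883 55.6116 26.5700 0.0000 0.0000
k=3: j=0 S=91.4297 intr=67.6503 cont=64.7795 V=67.6503[EX]; j=1 S=117.0923 intr=41.9877 cont=39.1169 V=41.9877[EX]; j=2 S=149.9578 intr=9.1222 cont=11.9178 V=11.9178[hold]; j=3 S=192.0481 intr=0.0000 cont=0.0000 V=0.0000[hold]  S*(3)=117.0923
k=2: j=0 S=103.4684 intr=55.6116 cont=52.7407 V=55.6116[EX]; j=1 S=132.5100 intr=26.5700 cont=25.1903 V=26.5700[EX]; j=2 S=169.7030 intr=0.0000 cont=5.3456 V=5.3456[hold]  S*(2)=132.5100
k=1: j=0 S=117.0923 intr=41.9877 cont=39.1169 V=41.9877[EX]; j=1 S=149.9578 intr=9.1222 cont=14.7692 V=14.7692[hold]  S*(1)=117.0923
k=0: j=0 S=132.5100 intr=26.5700 cont=26.7113 V=26.7113[hold]  S*(0)=-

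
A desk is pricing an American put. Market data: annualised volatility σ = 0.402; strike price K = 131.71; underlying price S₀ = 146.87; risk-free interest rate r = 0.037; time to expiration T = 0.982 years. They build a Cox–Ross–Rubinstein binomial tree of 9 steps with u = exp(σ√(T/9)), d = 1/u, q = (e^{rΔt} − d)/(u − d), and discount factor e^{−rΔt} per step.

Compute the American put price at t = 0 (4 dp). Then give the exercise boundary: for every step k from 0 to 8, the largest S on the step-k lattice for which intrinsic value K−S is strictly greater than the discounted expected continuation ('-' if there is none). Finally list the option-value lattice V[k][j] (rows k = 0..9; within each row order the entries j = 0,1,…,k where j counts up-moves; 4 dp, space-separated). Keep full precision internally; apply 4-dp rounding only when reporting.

price = 13.3381
boundary = - - - - 86.3487 75.6113 86.3487 98.6109 112.6145
tree:
13.3381
18.9580 7.4115
26.2162 11.3180 3.2760
35.1195 16.8693 5.4479 0.9698
45.3613 24.4092 8.9091 1.7745 0.1134
56.0987 34.0461 14.2591 3.2352 0.2198 0.0000
65.5010 45.3613 22.1733 5.8748 0.4260 0.0000 0.0000
73.7341 56.0987 33.0991 10.6194 0.8259 0.0000 0.0000 0.0000
80.9433 65.5010 45.3613 19.0955 1.6009 0.0000 0.0000 0.0000 0.0000
87.2562 73.7341 56.0987 33.0991 3.1032 0.0000 0.0000 0.0000 0.0000 0.0000

Δt=0.10911, u=1.14201, d=0.87565, q=0.48204, disc=e^(-rΔt)=0.99597
k=9 terminal: V=max(K-S,0) → 87.2562 73.7341 56.0987 33.0991 3.1032 0.0000 0.0000 0.0000 0.0000 0.0000
k=8: j=0 S=50.7667 intr=80.9433 cont=80.4127 V=80.9433[EX]; j=1 S=66.2090 intr=65.5010 cont=64.9703 V=65.5010[EX]; j=2 S=86.3487 intr=45.3613 cont=44.8306 V=45.3613[EX]; j=3 S=112.6145 intr=19.0955 cont=18.5648 V=19.0955[EX]; j=4 S=146.8700 intr=0.0000 cont=1.6009 V=1.6009[hold]; j=5 S=191.5454 intr=0.0000 cont=0.0000 V=0.0000[hold]; j=6 S=249.8103 intr=0.0000 cont=0.0000 V=0.0000[hold]; j=7 S=325.7985 intr=0.0000 cont=0.0000 V=0.0000[hold]; j=8 S=424.9009 intr=0.0000 cont=0.0000 V=0.0000[hold]  S*(8)=112.6145
k=7: j=0 S=57.9759 intr=73.7341 cont=73.2034 V=73.7341[EX]; j=1 S=75.6113 intr=56.0987 cont=55.5681 V=56.0987[EX]; j=2 S=98.6109 intr=33.0991 cont=32.5684 V=33.0991[EX]; j=3 S=128.6068 intr=3.1032 cont=10.6194 V=10.6194[hold]; j=4 S=167.7268 intr=0.0000 cont=0.8259 V=0.8259[hold]; j=5 S=218.7465 intr=0.0000 cont=0.0000 V=0.0000[hold]; j=6 S=285.2855 intr=0.0000 cont=0.0000 V=0.0000[hold]; j=7 S=372.0646 intr=0.0000 cont=0.0000 V=0.0000[hold]  S*(7)=98.6109
k=6: j=0 S=66.2090 intr=65.5010 cont=64.9703 V=65.5010[EX]; j=1 S=86.3487 intr=45.3613 cont=44.8306 V=45.3613[EX]; j=2 S=112.6145 intr=19.0955 cont=22.1733 V=22.1733[hold]; j=3 S=146.8700 intr=0.0000 cont=5.8748 V=5.8748[hold]; j=4 S=191.5454 intr=0.0000 cont=0.4260 V=0.4260[hold]; j=5 S=249.8103 intr=0.0000 cont=0.0000 V=0.0000[hold]; j=6 S=325.7985 intr=0.0000 cont=0.0000 V=0.0000[hold]  S*(6)=86.3487
k=5: j=0 S=75.6113 intr=56.0987 cont=55.5681 V=56.0987[EX]; j=1 S=98.6109 intr=33.0991 cont=34.0461 V=34.0461[hold]; j=2 S=128.6068 intr=3.1032 cont=14.2591 V=14.2591[hold]; j=3 S=167.7268 intr=0.0000 cont=3.2352 V=3.2352[hold]; j=4 S=218.7465 intr=0.0000 cont=0.2198 V=0.2198[hold]; j=5 S=285.2855 intr=0.0000 cont=0.0000 V=0.0000[hold]  S*(5)=75.6113
k=4: j=0 S=86.3487 intr=45.3613 cont=45.2853 V=45.3613[EX]; j=1 S=112.6145 intr=19.0955 cont=24.4092 V=24.4092[hold]; j=2 S=146.8700 intr=0.0000 cont=8.9091 V=8.9091[hold]; j=3 S=191.5454 intr=0.0000 cont=1.7745 V=1.7745[hold]; j=4 S=249.8103 intr=0.0000 cont=0.1134 V=0.1134[hold]  S*(4)=86.3487
k=3: j=0 S=98.6109 intr=33.0991 cont=35.1195 V=35.1195[hold]; j=1 S=128.6068 intr=3.1032 cont=16.8693 V=16.8693[hold]; j=2 S=167.7268 intr=0.0000 cont=5.4479 V=5.4479[hold]; j=3 S=218.7465 intr=0.0000 cont=0.9698 V=0.9698[hold]  S*(3)=-
k=2: j=0 S=112.6145 intr=19.0955 cont=26.2162 V=26.2162[hold]; j=1 S=146.8700 intr=0.0000 cont=11.3180 V=11.3180[hold]; j=2 S=191.5454 intr=0.0000 cont=3.2760 V=3.2760[hold]  S*(2)=-
k=1: j=0 S=128.6068 intr=3.1032 cont=18.9580 V=18.9580[hold]; j=1 S=167.7268 intr=0.0000 cont=7.4115 V=7.4115[hold]  S*(1)=-
k=0: j=0 S=146.8700 intr=0.0000 cont=13.3381 V=13.3381[hold]  S*(0)=-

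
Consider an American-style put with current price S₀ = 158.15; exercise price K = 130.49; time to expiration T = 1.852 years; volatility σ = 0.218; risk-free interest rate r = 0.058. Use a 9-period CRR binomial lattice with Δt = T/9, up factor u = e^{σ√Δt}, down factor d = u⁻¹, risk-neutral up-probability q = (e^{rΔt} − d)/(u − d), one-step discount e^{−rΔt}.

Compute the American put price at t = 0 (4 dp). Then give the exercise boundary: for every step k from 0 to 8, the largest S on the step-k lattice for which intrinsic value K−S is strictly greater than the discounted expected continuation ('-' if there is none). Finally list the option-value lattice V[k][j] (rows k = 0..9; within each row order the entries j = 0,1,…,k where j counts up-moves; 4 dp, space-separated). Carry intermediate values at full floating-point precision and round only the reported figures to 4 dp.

Δt=0.20578, u=1.10395, d=0.90584, q=0.53591, disc=e^(-rΔt)=0.98814
k=9 terminal: V=max(K-S,0) → 65.5459 51.3429 34.0337 12.9391 0.0000 0.0000 0.0000 0.0000 0.0000 0.0000
k=8: j=0 S=71.6948 intr=58.7952 cont=57.2471 V=58.7952[EX]; j=1 S=87.3741 intr=43.1159 cont=41.5677 V=43.1159[EX]; j=2 S=106.4825 intr=24.0075 cont=22.4593 V=24.0075[EX]; j=3 S=129.7698 intr=0.7202 cont=5.9337 V=5.9337[hold]; j=4 S=158.1500 intr=0.0000 cont=0.0000 V=0.0000[hold]; j=5 S=192.7368 intr=0.0000 cont=0.0000 V=0.0000[hold]; j=6 S=234.8876 intr=0.0000 cont=0.0000 V=0.0000[hold]; j=7 S=286.2566 intr=0.0000 cont=0.0000 V=0.0000[hold]; j=8 S=348.8598 intr=0.0000 cont=0.0000 V=0.0000[hold]  S*(8)=106.4825
k=7: j=0 S=79.1471 intr=51.3429 cont=49.7947 V=51.3429[EX]; j=1 S=96.4563 intr=34.0337 cont=32.4855 V=34.0337[EX]; j=2 S=117.5509 intr=12.9391 cont=14.1517 V=14.1517[hold]; j=3 S=143.2589 intr=0.0000 cont=2.7211 V=2.7211[hold]; j=4 S=174.5890 intr=0.0000 cont=0.0000 V=0.0000[hold]; j=5 S=212.7710 intr=0.0000 cont=0.0000 V=0.0000[hold]; j=6 S=259.3031 intr=0.0000 cont=0.0000 V=0.0000[hold]; j=7 S=316.0117 intr=0.0000 cont=0.0000 V=0.0000[hold]  S*(7)=96.4563
k=6: j=0 S=87.3741 intr=43.1159 cont=41.5677 V=43.1159[EX]; j=1 S=106.4825 intr=24.0075 cont=23.1015 V=24.0075[EX]; j=2 S=129.7698 intr=0.7202 cont=7.9308 V=7.9308[hold]; j=3 S=158.1500 intr=0.0000 cont=1.2479 V=1.2479[hold]; j=4 S=192.7368 intr=0.0000 cont=0.0000 V=0.0000[hold]; j=5 S=234.8876 intr=0.0000 cont=0.0000 V=0.0000[hold]; j=6 S=286.2566 intr=0.0000 cont=0.0000 V=0.0000[hold]  S*(6)=106.4825
k=5: j=0 S=96.4563 intr=34.0337 cont=32.4855 V=34.0337[EX]; j=1 S=117.5509 intr=12.9391 cont=15.2093 V=15.2093[hold]; j=2 S=143.2589 intr=0.0000 cont=4.2978 V=4.2978[hold]; j=3 S=174.5890 intr=0.0000 cont=0.5723 V=0.5723[hold]; j=4 S=212.7710 intr=0.0000 cont=0.0000 V=0.0000[hold]; j=5 S=259.3031 intr=0.0000 cont=0.0000 V=0.0000[hold]  S*(5)=96.4563
k=4: j=0 S=106.4825 intr=24.0075 cont=23.6615 V=24.0075[EX]; j=1 S=129.7698 intr=0.7202 cont=9.2507 V=9.2507[hold]; j=2 S=158.1500 intr=0.0000 cont=2.2740 V=2.2740[hold]; j=3 S=192.7368 intr=0.0000 cont=0.2624 V=0.2624[hold]; j=4 S=234.8876 intr=0.0000 cont=0.0000 V=0.0000[hold]  S*(4)=106.4825
k=3: j=0 S=117.5509 intr=12.9391 cont=15.9082 V=15.9082[hold]; j=1 S=143.2589 intr=0.0000 cont=5.4464 V=5.4464[hold]; j=2 S=174.5890 intr=0.0000 cont=1.1818 V=1.1818[hold]; j=3 S=212.7710 intr=0.0000 cont=0.1203 V=0.1203[hold]  S*(3)=-
k=2: j=0 S=129.7698 intr=0.7202 cont=10.1795 V=10.1795[hold]; j=1 S=158.1500 intr=0.0000 cont=3.1235 V=3.1235[hold]; j=2 S=192.7368 intr=0.0000 cont=0.6057 V=0.6057[hold]  S*(2)=-
k=1: j=0 S=143.2589 intr=0.0000 cont=6.3222 V=6.3222[hold]; j=1 S=174.5890 intr=0.0000 cont=1.7531 V=1.7531[hold]  S*(1)=-
k=0: j=0 S=158.1500 intr=0.0000 cont=3.8277 V=3.8277[hold]  S*(0)=-

price = 3.8277
boundary = - - - - 106.4825 96.4563 106.4825 96.4563 106.4825
tree:
3.8277
6.3222 1.7531
10.1795 3.1235 0.6057
15.9082 5.4464 1.1818 0.1203
24.0075 9.2507 2.2740 0.2624 0.0000
34.0337 15.2093 4.2978 0.5723 0.0000 0.0000
43.1159 24.0075 7.9308 1.2479 0.0000 0.0000 0.0000
51.3429 34.0337 14.1517 2.7211 0.0000 0.0000 0.0000 0.0000
58.7952 43.1159 24.0075 5.9337 0.0000 0.0000 0.0000 0.0000 0.0000
65.5459 51.3429 34.0337 12.9391 0.0000 0.0000 0.0000 0.0000 0.0000 0.0000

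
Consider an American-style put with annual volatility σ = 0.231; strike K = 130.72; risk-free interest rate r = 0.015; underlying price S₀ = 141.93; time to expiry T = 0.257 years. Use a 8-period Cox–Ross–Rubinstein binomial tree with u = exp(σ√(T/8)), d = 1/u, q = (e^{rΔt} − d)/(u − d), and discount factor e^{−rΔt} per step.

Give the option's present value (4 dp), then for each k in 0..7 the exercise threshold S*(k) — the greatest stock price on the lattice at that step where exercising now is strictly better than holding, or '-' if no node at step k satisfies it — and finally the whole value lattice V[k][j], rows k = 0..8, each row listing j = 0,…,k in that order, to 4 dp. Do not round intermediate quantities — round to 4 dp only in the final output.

Δt=0.03213  u=1.04227  d=0.95944  q=0.49547  discount=0.99952
step 8 (expiry): payoffs max(K−S,0) = 28.8081 20.0099 10.4522 0.0693 0.0000 0.0000 0.0000 0.0000 0.0000
step 7: (k=7,j=0): S=106.2199, (K−S)⁺=24.5001, hold=24.4371 ⇒ V=24.5001 exercise | (k=7,j=1): S=115.3901, (K−S)⁺=15.3299, hold=15.2670 ⇒ V=15.3299 exercise | (k=7,j=2): S=125.3518, (K−S)⁺=5.3682, hold=5.3052 ⇒ V=5.3682 exercise | (k=7,j=3): S=136.1736, (K−S)⁺=0.0000, hold=0.0349 ⇒ V=0.0349 continue | (k=7,j=4): S=147.9297, (K−S)⁺=0.0000, hold=0.0000 ⇒ V=0.0000 continue | (k=7,j=5): S=160.7007, (K−S)⁺=0.0000, hold=0.0000 ⇒ V=0.0000 continue | (k=7,j=6): S=174.5742, (K−S)⁺=0.0000, hold=0.0000 ⇒ V=0.0000 continue | (k=7,j=7): S=189.6454, (K−S)⁺=0.0000, hold=0.0000 ⇒ V=0.0000 continue  boundary S*=125.3518
step 6: (k=6,j=0): S=110.7101, (K−S)⁺=20.0099, hold=19.9469 ⇒ V=20.0099 exercise | (k=6,j=1): S=120.2678, (K−S)⁺=10.4522, hold=10.3892 ⇒ V=10.4522 exercise | (k=6,j=2): S=130.6507, (K−S)⁺=0.0693, hold=2.7244 ⇒ V=2.7244 continue | (k=6,j=3): S=141.9300, (K−S)⁺=0.0000, hold=0.0176 ⇒ V=0.0176 continue | (k=6,j=4): S=154.1830, (K−S)⁺=0.0000, hold=0.0000 ⇒ V=0.0000 continue | (k=6,j=5): S=167.4939, (K−S)⁺=0.0000, hold=0.0000 ⇒ V=0.0000 continue | (k=6,j=6): S=181.9538, (K−S)⁺=0.0000, hold=0.0000 ⇒ V=0.0000 continue  boundary S*=120.2678
step 5: (k=5,j=0): S=115.3901, (K−S)⁺=15.3299, hold=15.2670 ⇒ V=15.3299 exercise | (k=5,j=1): S=125.3518, (K−S)⁺=5.3682, hold=6.6201 ⇒ V=6.6201 continue | (k=5,j=2): S=136.1736, (K−S)⁺=0.0000, hold=1.3826 ⇒ V=1.3826 continue | (k=5,j=3): S=147.9297, (K−S)⁺=0.0000, hold=0.0089 ⇒ V=0.0089 continue | (k=5,j=4): S=160.7007, (K−S)⁺=0.0000, hold=0.0000 ⇒ V=0.0000 continue | (k=5,j=5): S=174.5742, (K−S)⁺=0.0000, hold=0.0000 ⇒ V=0.0000 continue  boundary S*=115.3901
step 4: (k=4,j=0): S=120.2678, (K−S)⁺=10.4522, hold=11.0092 ⇒ V=11.0092 continue | (k=4,j=1): S=130.6507, (K−S)⁺=0.0693, hold=4.0231 ⇒ V=4.0231 continue | (k=4,j=2): S=141.9300, (K−S)⁺=0.0000, hold=0.7016 ⇒ V=0.7016 continue | (k=4,j=3): S=154.1830, (K−S)⁺=0.0000, hold=0.0045 ⇒ V=0.0045 continue | (k=4,j=4): S=167.4939, (K−S)⁺=0.0000, hold=0.0000 ⇒ V=0.0000 continue  boundary S*=-
step 3: (k=3,j=0): S=125.3518, (K−S)⁺=5.3682, hold=7.5442 ⇒ V=7.5442 continue | (k=3,j=1): S=136.1736, (K−S)⁺=0.0000, hold=2.3763 ⇒ V=2.3763 continue | (k=3,j=2): S=147.9297, (K−S)⁺=0.0000, hold=0.3560 ⇒ V=0.3560 continue | (k=3,j=3): S=160.7007, (K−S)⁺=0.0000, hold=0.0023 ⇒ V=0.0023 continue  boundary S*=-
step 2: (k=2,j=0): S=130.6507, (K−S)⁺=0.0693, hold=4.9812 ⇒ V=4.9812 continue | (k=2,j=1): S=141.9300, (K−S)⁺=0.0000, hold=1.3747 ⇒ V=1.3747 continue | (k=2,j=2): S=154.1830, (K−S)⁺=0.0000, hold=0.1807 ⇒ V=0.1807 continue  boundary S*=-
step 1: (k=1,j=0): S=136.1736, (K−S)⁺=0.0000, hold=3.1927 ⇒ V=3.1927 continue | (k=1,j=1): S=147.9297, (K−S)⁺=0.0000, hold=0.7827 ⇒ V=0.7827 continue  boundary S*=-
step 0: (k=0,j=0): S=141.9300, (K−S)⁺=0.0000, hold=1.9977 ⇒ V=1.9977 continue  boundary S*=-

price = 1.9977
boundary = - - - - - 115.3901 120.2678 125.3518
tree:
1.9977
3.1927 0.7827
4.9812 1.3747 0.1807
7.5442 2.3763 0.3560 0.0023
11.0092 4.0231 0.7016 0.0045 0.0000
15.3299 6.6201 1.3826 0.0089 0.0000 0.0000
20.0099 10.4522 2.7244 0.0176 0.0000 0.0000 0.0000
24.5001 15.3299 5.3682 0.0349 0.0000 0.0000 0.0000 0.0000
28.8081 20.0099 10.4522 0.0693 0.0000 0.0000 0.0000 0.0000 0.0000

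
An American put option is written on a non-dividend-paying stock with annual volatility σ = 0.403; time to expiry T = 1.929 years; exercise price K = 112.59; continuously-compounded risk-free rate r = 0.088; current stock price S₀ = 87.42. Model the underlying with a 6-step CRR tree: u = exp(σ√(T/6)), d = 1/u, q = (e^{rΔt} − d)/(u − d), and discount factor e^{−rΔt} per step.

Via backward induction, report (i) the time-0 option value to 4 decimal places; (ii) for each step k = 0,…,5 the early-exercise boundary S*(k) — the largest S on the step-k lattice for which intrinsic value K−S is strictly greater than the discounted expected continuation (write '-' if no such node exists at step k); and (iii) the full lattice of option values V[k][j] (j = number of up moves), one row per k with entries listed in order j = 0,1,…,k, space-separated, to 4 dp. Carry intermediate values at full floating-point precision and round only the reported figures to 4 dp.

Δt=0.32150, u=1.25672, d=0.79572, q=0.50537, disc=e^(-rΔt)=0.97210
k=6 terminal: V=max(K-S,0) → 90.3988 77.5425 57.2379 25.1700 0.0000 0.0000 0.0000
k=5: j=0 S=27.8881 intr=84.7019 cont=81.5612 V=84.7019[EX]; j=1 S=44.0449 intr=68.5451 cont=65.4044 V=68.5451[EX]; j=2 S=69.5621 intr=43.0279 cont=39.8872 V=43.0279[EX]; j=3 S=109.8624 intr=2.7276 cont=12.1026 V=12.1026[hold]; j=4 S=173.5106 intr=0.0000 cont=0.0000 V=0.0000[hold]; j=5 S=274.0330 intr=0.0000 cont=0.0000 V=0.0000[hold]  S*(5)=69.5621
k=4: j=0 S=35.0475 intr=77.5425 cont=74.4017 V=77.5425[EX]; j=1 S=55.3521 intr=57.2379 cont=54.0972 V=57.2379[EX]; j=2 S=87.4200 intr=25.1700 cont=26.6349 V=26.6349[hold]; j=3 S=138.0663 intr=0.0000 cont=5.8193 V=5.8193[hold]; j=4 S=218.0542 intr=0.0000 cont=0.0000 V=0.0000[hold]  S*(4)=55.3521
k=3: j=0 S=44.0449 intr=68.5451 cont=65.4044 V=68.5451[EX]; j=1 S=69.5621 intr=43.0279 cont=40.6069 V=43.0279[EX]; j=2 S=109.8624 intr=2.7276 cont=15.6658 V=15.6658[hold]; j=3 S=173.5106 intr=0.0000 cont=2.7981 V=2.7981[hold]  S*(3)=69.5621
k=2: j=0 S=55.3521 intr=57.2379 cont=54.0972 V=57.2379[EX]; j=1 S=87.4200 intr=25.1700 cont=28.3854 V=28.3854[hold]; j=2 S=138.0663 intr=0.0000 cont=8.9073 V=8.9073[hold]  S*(2)=55.3521
k=1: j=0 S=69.5621 intr=43.0279 cont=41.4668 V=43.0279[EX]; j=1 S=109.8624 intr=2.7276 cont=18.0246 V=18.0246[hold]  S*(1)=69.5621
k=0: j=0 S=87.4200 intr=25.1700 cont=29.5442 V=29.5442[hold]  S*(0)=-

price = 29.5442
boundary = - 69.5621 55.3521 69.5621 55.3521 69.5621
tree:
29.5442
43.0279 18.0246
57.2379 28.3854 8.9073
68.5451 43.0279 15.6658 2.7981
77.5425 57.2379 26.6349 5.8193 0.0000
84.7019 68.5451 43.0279 12.1026 0.0000 0.0000
90.3988 77.5425 57.2379 25.1700 0.0000 0.0000 0.0000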